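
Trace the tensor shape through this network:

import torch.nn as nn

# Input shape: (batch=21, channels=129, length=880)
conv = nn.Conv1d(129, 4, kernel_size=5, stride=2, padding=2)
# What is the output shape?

Input shape: (21, 129, 880)
Output shape: (21, 4, 440)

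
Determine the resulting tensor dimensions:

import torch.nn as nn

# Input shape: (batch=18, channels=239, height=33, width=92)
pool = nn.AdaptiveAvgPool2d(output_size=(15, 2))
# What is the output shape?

Input shape: (18, 239, 33, 92)
Output shape: (18, 239, 15, 2)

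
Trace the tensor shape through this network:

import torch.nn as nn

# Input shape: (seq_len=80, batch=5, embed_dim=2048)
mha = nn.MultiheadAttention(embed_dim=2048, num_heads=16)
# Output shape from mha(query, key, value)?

Input shape: (80, 5, 2048)
Output shape: (80, 5, 2048)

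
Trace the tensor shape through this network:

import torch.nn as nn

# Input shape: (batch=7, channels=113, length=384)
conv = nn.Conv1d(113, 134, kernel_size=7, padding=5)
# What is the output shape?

Input shape: (7, 113, 384)
Output shape: (7, 134, 388)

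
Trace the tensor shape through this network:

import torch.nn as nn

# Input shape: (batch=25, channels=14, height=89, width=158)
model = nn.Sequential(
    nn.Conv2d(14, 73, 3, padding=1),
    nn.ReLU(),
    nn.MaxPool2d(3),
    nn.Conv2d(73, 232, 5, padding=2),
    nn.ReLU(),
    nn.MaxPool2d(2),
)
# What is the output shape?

Input shape: (25, 14, 89, 158)
  -> after first Conv2d: (25, 73, 89, 158)
  -> after first MaxPool2d: (25, 73, 29, 52)
  -> after second Conv2d: (25, 232, 29, 52)
Output shape: (25, 232, 14, 26)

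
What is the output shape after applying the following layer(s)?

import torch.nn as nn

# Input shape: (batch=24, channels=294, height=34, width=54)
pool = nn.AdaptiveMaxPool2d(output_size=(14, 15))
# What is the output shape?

Input shape: (24, 294, 34, 54)
Output shape: (24, 294, 14, 15)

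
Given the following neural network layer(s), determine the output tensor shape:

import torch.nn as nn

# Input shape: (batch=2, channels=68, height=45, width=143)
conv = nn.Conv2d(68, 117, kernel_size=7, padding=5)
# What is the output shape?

Input shape: (2, 68, 45, 143)
Output shape: (2, 117, 49, 147)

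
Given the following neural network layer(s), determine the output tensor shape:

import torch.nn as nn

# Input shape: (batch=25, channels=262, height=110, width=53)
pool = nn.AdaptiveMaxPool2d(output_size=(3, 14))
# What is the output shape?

Input shape: (25, 262, 110, 53)
Output shape: (25, 262, 3, 14)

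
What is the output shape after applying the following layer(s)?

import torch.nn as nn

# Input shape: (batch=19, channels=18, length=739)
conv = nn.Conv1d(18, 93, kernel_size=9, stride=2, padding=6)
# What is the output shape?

Input shape: (19, 18, 739)
Output shape: (19, 93, 372)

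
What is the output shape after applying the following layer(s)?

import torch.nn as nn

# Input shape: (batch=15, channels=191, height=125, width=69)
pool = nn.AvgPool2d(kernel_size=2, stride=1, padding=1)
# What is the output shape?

Input shape: (15, 191, 125, 69)
Output shape: (15, 191, 126, 70)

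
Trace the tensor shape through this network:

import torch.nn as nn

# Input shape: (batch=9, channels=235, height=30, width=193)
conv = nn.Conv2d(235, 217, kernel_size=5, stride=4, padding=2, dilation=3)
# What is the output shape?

Input shape: (9, 235, 30, 193)
Output shape: (9, 217, 6, 47)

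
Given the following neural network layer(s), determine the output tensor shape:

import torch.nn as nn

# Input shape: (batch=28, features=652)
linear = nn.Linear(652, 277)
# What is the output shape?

Input shape: (28, 652)
Output shape: (28, 277)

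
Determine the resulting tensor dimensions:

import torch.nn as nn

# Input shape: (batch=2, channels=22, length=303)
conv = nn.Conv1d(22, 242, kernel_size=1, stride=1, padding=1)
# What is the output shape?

Input shape: (2, 22, 303)
Output shape: (2, 242, 305)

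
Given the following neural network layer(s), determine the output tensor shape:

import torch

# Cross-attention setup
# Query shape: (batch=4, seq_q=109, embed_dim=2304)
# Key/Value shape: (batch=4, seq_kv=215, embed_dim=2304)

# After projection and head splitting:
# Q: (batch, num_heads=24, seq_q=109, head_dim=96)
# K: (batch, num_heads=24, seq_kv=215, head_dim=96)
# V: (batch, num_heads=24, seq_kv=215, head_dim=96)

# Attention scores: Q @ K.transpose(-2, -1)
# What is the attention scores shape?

Input shape: (4, 109, 2304)
Output shape: (4, 24, 109, 215)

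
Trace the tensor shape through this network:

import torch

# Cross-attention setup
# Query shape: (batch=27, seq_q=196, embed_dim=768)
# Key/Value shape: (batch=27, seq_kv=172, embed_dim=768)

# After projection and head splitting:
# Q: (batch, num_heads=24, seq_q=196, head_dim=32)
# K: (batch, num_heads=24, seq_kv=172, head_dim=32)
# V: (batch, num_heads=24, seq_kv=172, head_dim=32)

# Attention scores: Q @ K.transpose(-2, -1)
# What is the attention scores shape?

Input shape: (27, 196, 768)
Output shape: (27, 24, 196, 172)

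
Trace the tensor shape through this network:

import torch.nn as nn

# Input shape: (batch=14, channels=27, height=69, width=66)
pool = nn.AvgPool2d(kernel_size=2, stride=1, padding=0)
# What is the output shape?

Input shape: (14, 27, 69, 66)
Output shape: (14, 27, 68, 65)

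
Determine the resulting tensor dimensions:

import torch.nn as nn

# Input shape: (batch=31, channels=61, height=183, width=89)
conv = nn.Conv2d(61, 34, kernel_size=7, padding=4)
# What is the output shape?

Input shape: (31, 61, 183, 89)
Output shape: (31, 34, 185, 91)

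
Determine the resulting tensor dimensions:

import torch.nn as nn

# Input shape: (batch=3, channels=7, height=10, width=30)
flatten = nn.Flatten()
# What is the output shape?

Input shape: (3, 7, 10, 30)
Output shape: (3, 2100)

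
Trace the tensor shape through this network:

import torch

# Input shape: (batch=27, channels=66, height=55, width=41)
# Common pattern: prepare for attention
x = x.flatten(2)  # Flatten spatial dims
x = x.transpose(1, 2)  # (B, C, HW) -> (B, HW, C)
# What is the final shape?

Input shape: (27, 66, 55, 41)
  -> after flatten(2): (27, 66, 2255)
Output shape: (27, 2255, 66)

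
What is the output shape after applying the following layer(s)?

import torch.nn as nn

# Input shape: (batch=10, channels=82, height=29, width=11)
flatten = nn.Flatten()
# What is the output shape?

Input shape: (10, 82, 29, 11)
Output shape: (10, 26158)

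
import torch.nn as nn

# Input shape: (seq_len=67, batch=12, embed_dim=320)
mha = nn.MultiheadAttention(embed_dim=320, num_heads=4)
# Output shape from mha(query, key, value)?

Input shape: (67, 12, 320)
Output shape: (67, 12, 320)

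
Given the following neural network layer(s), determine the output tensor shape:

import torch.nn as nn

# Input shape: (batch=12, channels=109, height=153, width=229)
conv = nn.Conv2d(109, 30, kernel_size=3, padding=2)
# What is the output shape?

Input shape: (12, 109, 153, 229)
Output shape: (12, 30, 155, 231)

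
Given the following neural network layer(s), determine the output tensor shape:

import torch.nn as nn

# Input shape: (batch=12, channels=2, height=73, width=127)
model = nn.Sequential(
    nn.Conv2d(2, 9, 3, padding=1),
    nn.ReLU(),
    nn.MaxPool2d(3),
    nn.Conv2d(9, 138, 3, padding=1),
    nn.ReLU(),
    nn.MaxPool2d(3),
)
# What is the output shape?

Input shape: (12, 2, 73, 127)
  -> after first Conv2d: (12, 9, 73, 127)
  -> after first MaxPool2d: (12, 9, 24, 42)
  -> after second Conv2d: (12, 138, 24, 42)
Output shape: (12, 138, 8, 14)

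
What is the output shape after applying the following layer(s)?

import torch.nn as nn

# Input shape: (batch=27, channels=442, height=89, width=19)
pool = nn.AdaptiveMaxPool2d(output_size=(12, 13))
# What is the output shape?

Input shape: (27, 442, 89, 19)
Output shape: (27, 442, 12, 13)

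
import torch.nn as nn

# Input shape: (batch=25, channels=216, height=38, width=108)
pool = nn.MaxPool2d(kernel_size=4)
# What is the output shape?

Input shape: (25, 216, 38, 108)
Output shape: (25, 216, 9, 27)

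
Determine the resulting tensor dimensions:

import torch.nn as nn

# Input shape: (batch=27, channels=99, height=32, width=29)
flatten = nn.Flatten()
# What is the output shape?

Input shape: (27, 99, 32, 29)
Output shape: (27, 91872)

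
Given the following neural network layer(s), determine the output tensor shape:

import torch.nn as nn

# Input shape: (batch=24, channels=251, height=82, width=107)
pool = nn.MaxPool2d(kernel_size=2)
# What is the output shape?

Input shape: (24, 251, 82, 107)
Output shape: (24, 251, 41, 53)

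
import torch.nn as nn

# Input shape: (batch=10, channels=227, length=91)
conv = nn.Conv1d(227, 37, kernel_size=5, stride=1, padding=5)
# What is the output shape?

Input shape: (10, 227, 91)
Output shape: (10, 37, 97)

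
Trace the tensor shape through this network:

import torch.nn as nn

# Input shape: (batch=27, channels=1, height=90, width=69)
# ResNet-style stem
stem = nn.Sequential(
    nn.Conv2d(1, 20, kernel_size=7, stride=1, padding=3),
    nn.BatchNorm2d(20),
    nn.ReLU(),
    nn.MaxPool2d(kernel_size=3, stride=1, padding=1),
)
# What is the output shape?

Input shape: (27, 1, 90, 69)
  -> after Conv2d 7x7 stride=1: (27, 20, 90, 69)
Output shape: (27, 20, 90, 69)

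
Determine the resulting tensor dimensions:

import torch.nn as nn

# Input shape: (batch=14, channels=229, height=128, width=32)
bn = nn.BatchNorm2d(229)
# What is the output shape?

Input shape: (14, 229, 128, 32)
Output shape: (14, 229, 128, 32)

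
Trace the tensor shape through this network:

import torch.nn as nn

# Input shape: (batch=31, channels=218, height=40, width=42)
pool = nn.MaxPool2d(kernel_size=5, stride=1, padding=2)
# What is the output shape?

Input shape: (31, 218, 40, 42)
Output shape: (31, 218, 40, 42)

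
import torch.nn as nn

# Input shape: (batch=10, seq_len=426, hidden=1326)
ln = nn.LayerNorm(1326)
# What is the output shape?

Input shape: (10, 426, 1326)
Output shape: (10, 426, 1326)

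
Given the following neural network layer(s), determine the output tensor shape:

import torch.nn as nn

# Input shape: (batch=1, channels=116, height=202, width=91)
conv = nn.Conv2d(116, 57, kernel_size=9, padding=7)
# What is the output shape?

Input shape: (1, 116, 202, 91)
Output shape: (1, 57, 208, 97)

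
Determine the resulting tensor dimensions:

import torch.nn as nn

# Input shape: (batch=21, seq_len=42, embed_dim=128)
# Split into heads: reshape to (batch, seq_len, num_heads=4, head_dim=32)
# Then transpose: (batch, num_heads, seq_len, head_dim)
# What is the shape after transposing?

Input shape: (21, 42, 128)
  -> after reshape: (21, 42, 4, 32)
Output shape: (21, 4, 42, 32)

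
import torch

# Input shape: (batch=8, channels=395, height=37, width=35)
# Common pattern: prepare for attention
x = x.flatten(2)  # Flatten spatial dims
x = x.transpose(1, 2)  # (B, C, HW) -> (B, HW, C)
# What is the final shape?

Input shape: (8, 395, 37, 35)
  -> after flatten(2): (8, 395, 1295)
Output shape: (8, 1295, 395)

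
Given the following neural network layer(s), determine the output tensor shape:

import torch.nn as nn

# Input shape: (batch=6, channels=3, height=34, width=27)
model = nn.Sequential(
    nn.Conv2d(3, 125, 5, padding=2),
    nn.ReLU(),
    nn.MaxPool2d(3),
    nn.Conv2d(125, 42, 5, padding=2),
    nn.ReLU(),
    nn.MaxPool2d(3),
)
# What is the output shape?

Input shape: (6, 3, 34, 27)
  -> after first Conv2d: (6, 125, 34, 27)
  -> after first MaxPool2d: (6, 125, 11, 9)
  -> after second Conv2d: (6, 42, 11, 9)
Output shape: (6, 42, 3, 3)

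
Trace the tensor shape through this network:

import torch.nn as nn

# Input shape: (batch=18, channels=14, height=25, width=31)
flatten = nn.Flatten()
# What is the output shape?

Input shape: (18, 14, 25, 31)
Output shape: (18, 10850)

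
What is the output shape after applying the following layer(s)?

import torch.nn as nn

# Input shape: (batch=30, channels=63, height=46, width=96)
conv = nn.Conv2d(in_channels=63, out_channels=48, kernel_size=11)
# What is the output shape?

Input shape: (30, 63, 46, 96)
Output shape: (30, 48, 36, 86)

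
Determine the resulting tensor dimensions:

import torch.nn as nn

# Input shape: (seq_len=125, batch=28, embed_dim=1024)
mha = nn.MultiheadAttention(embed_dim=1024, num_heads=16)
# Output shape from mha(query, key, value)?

Input shape: (125, 28, 1024)
Output shape: (125, 28, 1024)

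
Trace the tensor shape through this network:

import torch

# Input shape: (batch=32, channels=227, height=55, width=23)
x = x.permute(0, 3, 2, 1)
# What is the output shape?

Input shape: (32, 227, 55, 23)
Output shape: (32, 23, 55, 227)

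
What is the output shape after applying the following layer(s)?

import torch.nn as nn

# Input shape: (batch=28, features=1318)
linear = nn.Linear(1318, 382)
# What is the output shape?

Input shape: (28, 1318)
Output shape: (28, 382)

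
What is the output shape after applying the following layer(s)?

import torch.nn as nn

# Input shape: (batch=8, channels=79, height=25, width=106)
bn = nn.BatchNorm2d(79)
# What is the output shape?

Input shape: (8, 79, 25, 106)
Output shape: (8, 79, 25, 106)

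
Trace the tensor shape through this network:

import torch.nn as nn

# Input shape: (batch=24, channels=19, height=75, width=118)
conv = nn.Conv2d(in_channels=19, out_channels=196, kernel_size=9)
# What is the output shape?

Input shape: (24, 19, 75, 118)
Output shape: (24, 196, 67, 110)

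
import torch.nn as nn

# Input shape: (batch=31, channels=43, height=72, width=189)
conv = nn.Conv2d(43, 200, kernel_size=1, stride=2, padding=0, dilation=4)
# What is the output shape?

Input shape: (31, 43, 72, 189)
Output shape: (31, 200, 36, 95)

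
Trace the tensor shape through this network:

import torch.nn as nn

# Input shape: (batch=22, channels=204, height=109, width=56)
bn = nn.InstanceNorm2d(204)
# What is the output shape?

Input shape: (22, 204, 109, 56)
Output shape: (22, 204, 109, 56)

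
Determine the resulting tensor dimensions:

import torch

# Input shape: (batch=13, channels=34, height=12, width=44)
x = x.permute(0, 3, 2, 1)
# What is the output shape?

Input shape: (13, 34, 12, 44)
Output shape: (13, 44, 12, 34)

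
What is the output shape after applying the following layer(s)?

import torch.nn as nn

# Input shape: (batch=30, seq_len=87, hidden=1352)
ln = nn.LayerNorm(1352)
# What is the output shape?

Input shape: (30, 87, 1352)
Output shape: (30, 87, 1352)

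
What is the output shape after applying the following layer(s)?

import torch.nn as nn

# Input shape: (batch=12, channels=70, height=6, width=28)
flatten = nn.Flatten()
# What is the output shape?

Input shape: (12, 70, 6, 28)
Output shape: (12, 11760)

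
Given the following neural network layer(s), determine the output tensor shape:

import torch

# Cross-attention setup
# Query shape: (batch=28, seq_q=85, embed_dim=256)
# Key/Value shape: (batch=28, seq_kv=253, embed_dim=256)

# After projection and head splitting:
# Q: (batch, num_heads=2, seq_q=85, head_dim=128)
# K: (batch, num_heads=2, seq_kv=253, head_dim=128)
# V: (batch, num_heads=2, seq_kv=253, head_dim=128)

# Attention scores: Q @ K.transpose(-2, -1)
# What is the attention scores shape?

Input shape: (28, 85, 256)
Output shape: (28, 2, 85, 253)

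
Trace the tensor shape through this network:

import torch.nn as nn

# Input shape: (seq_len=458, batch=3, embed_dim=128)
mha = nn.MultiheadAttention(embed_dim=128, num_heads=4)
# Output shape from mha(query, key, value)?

Input shape: (458, 3, 128)
Output shape: (458, 3, 128)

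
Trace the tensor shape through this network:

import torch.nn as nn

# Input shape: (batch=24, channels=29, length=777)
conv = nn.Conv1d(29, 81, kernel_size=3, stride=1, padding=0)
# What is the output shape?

Input shape: (24, 29, 777)
Output shape: (24, 81, 775)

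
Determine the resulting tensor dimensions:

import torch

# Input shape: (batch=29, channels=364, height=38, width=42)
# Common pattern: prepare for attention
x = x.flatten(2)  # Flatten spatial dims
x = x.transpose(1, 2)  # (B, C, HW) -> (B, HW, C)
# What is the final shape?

Input shape: (29, 364, 38, 42)
  -> after flatten(2): (29, 364, 1596)
Output shape: (29, 1596, 364)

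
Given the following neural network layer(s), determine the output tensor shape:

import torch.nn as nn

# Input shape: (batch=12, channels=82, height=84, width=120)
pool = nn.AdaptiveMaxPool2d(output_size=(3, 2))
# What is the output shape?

Input shape: (12, 82, 84, 120)
Output shape: (12, 82, 3, 2)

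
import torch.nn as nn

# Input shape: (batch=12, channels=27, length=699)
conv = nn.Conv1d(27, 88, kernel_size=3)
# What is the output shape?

Input shape: (12, 27, 699)
Output shape: (12, 88, 697)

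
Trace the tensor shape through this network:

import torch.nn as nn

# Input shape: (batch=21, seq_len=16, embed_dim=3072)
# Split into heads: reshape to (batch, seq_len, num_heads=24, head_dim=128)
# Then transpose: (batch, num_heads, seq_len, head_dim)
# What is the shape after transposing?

Input shape: (21, 16, 3072)
  -> after reshape: (21, 16, 24, 128)
Output shape: (21, 24, 16, 128)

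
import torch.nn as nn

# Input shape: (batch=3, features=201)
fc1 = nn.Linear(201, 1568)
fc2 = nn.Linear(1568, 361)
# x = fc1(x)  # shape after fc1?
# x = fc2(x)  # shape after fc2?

Input shape: (3, 201)
  -> after fc1: (3, 1568)
Output shape: (3, 361)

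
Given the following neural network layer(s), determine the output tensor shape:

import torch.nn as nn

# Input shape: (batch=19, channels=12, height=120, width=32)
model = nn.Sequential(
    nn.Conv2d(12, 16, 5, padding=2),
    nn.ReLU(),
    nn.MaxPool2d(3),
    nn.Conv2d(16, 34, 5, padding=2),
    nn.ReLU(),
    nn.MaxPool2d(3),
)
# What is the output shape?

Input shape: (19, 12, 120, 32)
  -> after first Conv2d: (19, 16, 120, 32)
  -> after first MaxPool2d: (19, 16, 40, 10)
  -> after second Conv2d: (19, 34, 40, 10)
Output shape: (19, 34, 13, 3)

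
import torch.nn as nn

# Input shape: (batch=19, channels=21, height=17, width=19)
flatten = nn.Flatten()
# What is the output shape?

Input shape: (19, 21, 17, 19)
Output shape: (19, 6783)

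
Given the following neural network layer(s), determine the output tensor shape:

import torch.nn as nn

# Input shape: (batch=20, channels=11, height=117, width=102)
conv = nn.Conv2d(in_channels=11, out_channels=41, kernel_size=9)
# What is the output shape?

Input shape: (20, 11, 117, 102)
Output shape: (20, 41, 109, 94)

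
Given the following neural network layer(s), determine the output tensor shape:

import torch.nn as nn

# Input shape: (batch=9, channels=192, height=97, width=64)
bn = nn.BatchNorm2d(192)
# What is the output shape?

Input shape: (9, 192, 97, 64)
Output shape: (9, 192, 97, 64)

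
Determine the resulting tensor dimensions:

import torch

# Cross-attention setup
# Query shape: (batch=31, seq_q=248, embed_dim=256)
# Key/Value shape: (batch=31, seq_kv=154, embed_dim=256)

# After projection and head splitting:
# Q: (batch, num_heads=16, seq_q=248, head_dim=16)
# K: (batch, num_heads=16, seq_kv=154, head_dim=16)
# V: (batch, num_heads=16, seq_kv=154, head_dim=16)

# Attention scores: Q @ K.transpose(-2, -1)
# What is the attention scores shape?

Input shape: (31, 248, 256)
Output shape: (31, 16, 248, 154)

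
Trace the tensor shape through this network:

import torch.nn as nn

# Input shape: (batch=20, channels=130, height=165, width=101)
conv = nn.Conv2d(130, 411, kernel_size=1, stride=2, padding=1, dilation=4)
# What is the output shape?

Input shape: (20, 130, 165, 101)
Output shape: (20, 411, 84, 52)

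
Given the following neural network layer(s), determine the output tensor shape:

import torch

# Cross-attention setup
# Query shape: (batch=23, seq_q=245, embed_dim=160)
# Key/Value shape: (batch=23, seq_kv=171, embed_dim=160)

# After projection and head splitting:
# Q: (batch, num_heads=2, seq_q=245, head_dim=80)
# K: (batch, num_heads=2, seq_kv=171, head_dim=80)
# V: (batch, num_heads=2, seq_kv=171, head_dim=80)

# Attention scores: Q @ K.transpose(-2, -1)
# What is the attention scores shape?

Input shape: (23, 245, 160)
Output shape: (23, 2, 245, 171)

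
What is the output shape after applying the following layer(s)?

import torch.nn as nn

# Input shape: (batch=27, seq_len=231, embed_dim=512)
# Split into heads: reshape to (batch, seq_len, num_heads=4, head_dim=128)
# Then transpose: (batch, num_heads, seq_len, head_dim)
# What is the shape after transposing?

Input shape: (27, 231, 512)
  -> after reshape: (27, 231, 4, 128)
Output shape: (27, 4, 231, 128)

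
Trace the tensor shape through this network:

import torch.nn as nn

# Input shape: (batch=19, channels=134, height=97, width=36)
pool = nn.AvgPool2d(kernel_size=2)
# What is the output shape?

Input shape: (19, 134, 97, 36)
Output shape: (19, 134, 48, 18)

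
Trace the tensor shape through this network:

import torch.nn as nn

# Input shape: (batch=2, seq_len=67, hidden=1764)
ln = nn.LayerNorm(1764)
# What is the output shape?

Input shape: (2, 67, 1764)
Output shape: (2, 67, 1764)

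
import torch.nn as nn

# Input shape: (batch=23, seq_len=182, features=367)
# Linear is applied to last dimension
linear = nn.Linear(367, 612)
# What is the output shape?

Input shape: (23, 182, 367)
Output shape: (23, 182, 612)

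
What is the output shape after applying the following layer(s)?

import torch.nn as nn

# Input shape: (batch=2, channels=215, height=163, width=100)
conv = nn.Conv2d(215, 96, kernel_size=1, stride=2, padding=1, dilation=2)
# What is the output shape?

Input shape: (2, 215, 163, 100)
Output shape: (2, 96, 83, 51)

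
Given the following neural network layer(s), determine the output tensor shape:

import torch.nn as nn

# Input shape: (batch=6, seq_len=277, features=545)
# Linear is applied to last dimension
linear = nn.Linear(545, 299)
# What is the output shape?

Input shape: (6, 277, 545)
Output shape: (6, 277, 299)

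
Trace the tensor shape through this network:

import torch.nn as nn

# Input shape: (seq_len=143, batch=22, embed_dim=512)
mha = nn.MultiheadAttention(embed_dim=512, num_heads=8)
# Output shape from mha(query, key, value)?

Input shape: (143, 22, 512)
Output shape: (143, 22, 512)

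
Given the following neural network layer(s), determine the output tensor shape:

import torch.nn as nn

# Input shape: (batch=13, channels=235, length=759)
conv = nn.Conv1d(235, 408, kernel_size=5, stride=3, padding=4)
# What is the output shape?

Input shape: (13, 235, 759)
Output shape: (13, 408, 255)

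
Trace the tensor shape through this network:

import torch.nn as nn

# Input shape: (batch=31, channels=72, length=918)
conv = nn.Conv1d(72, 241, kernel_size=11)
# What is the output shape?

Input shape: (31, 72, 918)
Output shape: (31, 241, 908)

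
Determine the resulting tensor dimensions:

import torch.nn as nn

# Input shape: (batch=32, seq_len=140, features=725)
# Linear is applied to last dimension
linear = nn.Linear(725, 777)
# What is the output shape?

Input shape: (32, 140, 725)
Output shape: (32, 140, 777)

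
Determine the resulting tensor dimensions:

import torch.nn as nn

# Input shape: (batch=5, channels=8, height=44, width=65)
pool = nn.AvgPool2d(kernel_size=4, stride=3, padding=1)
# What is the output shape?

Input shape: (5, 8, 44, 65)
Output shape: (5, 8, 15, 22)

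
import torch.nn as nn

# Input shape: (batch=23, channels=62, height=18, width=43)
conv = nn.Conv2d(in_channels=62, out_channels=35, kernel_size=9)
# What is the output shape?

Input shape: (23, 62, 18, 43)
Output shape: (23, 35, 10, 35)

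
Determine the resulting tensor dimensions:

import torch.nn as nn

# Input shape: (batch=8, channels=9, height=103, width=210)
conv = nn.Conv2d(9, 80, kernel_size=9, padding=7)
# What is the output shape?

Input shape: (8, 9, 103, 210)
Output shape: (8, 80, 109, 216)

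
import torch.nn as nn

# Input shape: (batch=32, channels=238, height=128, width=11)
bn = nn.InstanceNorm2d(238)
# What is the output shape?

Input shape: (32, 238, 128, 11)
Output shape: (32, 238, 128, 11)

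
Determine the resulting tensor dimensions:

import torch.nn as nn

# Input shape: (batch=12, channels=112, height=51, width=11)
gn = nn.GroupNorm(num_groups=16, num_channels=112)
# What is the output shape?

Input shape: (12, 112, 51, 11)
Output shape: (12, 112, 51, 11)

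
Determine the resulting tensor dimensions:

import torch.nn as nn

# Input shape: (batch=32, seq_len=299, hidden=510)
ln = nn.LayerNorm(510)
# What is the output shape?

Input shape: (32, 299, 510)
Output shape: (32, 299, 510)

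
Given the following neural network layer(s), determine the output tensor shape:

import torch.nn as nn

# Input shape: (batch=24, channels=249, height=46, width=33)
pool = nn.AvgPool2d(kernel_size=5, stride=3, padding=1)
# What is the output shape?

Input shape: (24, 249, 46, 33)
Output shape: (24, 249, 15, 11)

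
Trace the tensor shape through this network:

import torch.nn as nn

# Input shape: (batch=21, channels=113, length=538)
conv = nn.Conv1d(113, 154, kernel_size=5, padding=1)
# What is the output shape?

Input shape: (21, 113, 538)
Output shape: (21, 154, 536)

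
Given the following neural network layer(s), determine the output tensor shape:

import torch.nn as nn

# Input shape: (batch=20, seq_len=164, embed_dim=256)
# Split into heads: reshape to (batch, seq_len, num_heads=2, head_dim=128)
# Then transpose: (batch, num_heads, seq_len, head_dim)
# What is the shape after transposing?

Input shape: (20, 164, 256)
  -> after reshape: (20, 164, 2, 128)
Output shape: (20, 2, 164, 128)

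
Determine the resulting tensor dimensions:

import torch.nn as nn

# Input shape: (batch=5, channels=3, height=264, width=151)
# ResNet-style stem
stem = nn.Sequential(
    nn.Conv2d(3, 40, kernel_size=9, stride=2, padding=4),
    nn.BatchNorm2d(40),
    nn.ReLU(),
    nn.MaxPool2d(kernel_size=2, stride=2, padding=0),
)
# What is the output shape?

Input shape: (5, 3, 264, 151)
  -> after Conv2d 9x9 stride=2: (5, 40, 132, 76)
Output shape: (5, 40, 66, 38)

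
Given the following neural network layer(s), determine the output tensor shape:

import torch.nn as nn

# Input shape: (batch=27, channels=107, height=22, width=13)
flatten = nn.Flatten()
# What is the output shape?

Input shape: (27, 107, 22, 13)
Output shape: (27, 30602)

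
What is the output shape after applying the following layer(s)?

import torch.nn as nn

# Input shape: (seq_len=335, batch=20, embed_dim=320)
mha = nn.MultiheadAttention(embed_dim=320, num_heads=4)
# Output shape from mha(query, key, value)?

Input shape: (335, 20, 320)
Output shape: (335, 20, 320)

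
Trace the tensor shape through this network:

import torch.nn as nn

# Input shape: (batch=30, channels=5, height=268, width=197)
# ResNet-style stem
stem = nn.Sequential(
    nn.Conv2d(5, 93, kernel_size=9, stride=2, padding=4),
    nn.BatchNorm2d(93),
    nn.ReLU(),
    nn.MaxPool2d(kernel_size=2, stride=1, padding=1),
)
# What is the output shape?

Input shape: (30, 5, 268, 197)
  -> after Conv2d 9x9 stride=2: (30, 93, 134, 99)
Output shape: (30, 93, 135, 100)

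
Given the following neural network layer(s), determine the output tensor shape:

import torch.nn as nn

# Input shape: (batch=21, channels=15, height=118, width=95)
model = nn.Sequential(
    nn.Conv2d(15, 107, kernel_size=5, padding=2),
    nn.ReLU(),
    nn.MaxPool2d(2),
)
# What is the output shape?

Input shape: (21, 15, 118, 95)
  -> after Conv2d: (21, 107, 118, 95)
  -> after ReLU: (21, 107, 118, 95)
Output shape: (21, 107, 59, 47)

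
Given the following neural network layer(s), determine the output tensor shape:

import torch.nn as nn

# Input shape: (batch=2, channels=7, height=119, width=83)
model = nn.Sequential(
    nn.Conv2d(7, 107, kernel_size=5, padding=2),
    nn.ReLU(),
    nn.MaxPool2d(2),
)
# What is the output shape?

Input shape: (2, 7, 119, 83)
  -> after Conv2d: (2, 107, 119, 83)
  -> after ReLU: (2, 107, 119, 83)
Output shape: (2, 107, 59, 41)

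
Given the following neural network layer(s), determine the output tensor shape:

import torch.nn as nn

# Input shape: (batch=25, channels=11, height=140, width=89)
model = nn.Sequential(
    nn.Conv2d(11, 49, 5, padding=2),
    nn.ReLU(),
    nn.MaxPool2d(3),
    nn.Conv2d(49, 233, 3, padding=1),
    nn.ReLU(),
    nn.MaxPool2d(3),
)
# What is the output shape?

Input shape: (25, 11, 140, 89)
  -> after first Conv2d: (25, 49, 140, 89)
  -> after first MaxPool2d: (25, 49, 46, 29)
  -> after second Conv2d: (25, 233, 46, 29)
Output shape: (25, 233, 15, 9)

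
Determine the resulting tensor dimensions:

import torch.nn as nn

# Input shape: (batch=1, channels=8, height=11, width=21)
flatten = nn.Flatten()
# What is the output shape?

Input shape: (1, 8, 11, 21)
Output shape: (1, 1848)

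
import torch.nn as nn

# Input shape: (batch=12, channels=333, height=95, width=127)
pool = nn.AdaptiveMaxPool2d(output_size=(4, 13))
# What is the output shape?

Input shape: (12, 333, 95, 127)
Output shape: (12, 333, 4, 13)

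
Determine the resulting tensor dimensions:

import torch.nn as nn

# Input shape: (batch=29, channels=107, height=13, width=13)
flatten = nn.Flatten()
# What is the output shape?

Input shape: (29, 107, 13, 13)
Output shape: (29, 18083)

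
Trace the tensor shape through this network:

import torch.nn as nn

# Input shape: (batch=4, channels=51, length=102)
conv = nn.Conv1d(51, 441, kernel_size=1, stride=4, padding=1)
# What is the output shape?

Input shape: (4, 51, 102)
Output shape: (4, 441, 26)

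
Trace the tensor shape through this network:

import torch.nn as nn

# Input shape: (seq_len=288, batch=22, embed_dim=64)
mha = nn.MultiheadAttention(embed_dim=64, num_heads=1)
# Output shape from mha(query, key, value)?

Input shape: (288, 22, 64)
Output shape: (288, 22, 64)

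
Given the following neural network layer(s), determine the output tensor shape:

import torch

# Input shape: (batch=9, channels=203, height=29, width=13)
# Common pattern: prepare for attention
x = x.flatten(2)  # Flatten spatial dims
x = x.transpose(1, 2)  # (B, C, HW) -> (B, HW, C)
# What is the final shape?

Input shape: (9, 203, 29, 13)
  -> after flatten(2): (9, 203, 377)
Output shape: (9, 377, 203)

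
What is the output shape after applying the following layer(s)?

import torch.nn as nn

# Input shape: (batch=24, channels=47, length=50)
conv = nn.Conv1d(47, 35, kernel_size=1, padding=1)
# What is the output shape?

Input shape: (24, 47, 50)
Output shape: (24, 35, 52)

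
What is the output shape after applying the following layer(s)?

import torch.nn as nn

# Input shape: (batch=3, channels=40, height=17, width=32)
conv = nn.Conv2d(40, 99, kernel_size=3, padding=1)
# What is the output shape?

Input shape: (3, 40, 17, 32)
Output shape: (3, 99, 17, 32)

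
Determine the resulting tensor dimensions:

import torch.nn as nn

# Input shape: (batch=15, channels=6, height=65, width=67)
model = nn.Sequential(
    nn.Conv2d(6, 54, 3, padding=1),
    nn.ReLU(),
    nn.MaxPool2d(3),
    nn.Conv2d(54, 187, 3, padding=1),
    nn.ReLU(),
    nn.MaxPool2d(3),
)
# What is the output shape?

Input shape: (15, 6, 65, 67)
  -> after first Conv2d: (15, 54, 65, 67)
  -> after first MaxPool2d: (15, 54, 21, 22)
  -> after second Conv2d: (15, 187, 21, 22)
Output shape: (15, 187, 7, 7)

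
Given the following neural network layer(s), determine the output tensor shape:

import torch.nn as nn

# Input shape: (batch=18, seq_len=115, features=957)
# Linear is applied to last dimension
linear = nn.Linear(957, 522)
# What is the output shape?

Input shape: (18, 115, 957)
Output shape: (18, 115, 522)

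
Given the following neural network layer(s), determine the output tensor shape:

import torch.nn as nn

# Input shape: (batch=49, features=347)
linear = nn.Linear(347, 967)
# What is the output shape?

Input shape: (49, 347)
Output shape: (49, 967)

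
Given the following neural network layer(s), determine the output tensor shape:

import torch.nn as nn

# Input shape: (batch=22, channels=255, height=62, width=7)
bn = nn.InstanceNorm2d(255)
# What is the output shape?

Input shape: (22, 255, 62, 7)
Output shape: (22, 255, 62, 7)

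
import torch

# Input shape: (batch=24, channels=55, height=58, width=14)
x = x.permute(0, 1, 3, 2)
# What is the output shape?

Input shape: (24, 55, 58, 14)
Output shape: (24, 55, 14, 58)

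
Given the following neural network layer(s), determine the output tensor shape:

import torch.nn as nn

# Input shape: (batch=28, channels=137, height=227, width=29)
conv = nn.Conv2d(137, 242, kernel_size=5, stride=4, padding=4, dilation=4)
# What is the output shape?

Input shape: (28, 137, 227, 29)
Output shape: (28, 242, 55, 6)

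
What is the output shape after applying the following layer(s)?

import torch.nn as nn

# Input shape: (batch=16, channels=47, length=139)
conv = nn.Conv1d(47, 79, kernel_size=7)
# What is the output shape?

Input shape: (16, 47, 139)
Output shape: (16, 79, 133)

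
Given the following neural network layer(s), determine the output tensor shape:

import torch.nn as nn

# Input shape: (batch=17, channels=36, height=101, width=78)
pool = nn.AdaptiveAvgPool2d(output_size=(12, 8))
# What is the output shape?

Input shape: (17, 36, 101, 78)
Output shape: (17, 36, 12, 8)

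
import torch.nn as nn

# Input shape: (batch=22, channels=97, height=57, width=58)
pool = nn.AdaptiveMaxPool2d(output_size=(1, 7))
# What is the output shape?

Input shape: (22, 97, 57, 58)
Output shape: (22, 97, 1, 7)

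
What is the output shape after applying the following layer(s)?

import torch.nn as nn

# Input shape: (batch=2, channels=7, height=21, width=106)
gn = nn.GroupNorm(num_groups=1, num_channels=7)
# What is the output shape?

Input shape: (2, 7, 21, 106)
Output shape: (2, 7, 21, 106)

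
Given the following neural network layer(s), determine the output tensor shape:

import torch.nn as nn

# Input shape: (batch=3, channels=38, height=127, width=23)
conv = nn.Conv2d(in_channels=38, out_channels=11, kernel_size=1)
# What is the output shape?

Input shape: (3, 38, 127, 23)
Output shape: (3, 11, 127, 23)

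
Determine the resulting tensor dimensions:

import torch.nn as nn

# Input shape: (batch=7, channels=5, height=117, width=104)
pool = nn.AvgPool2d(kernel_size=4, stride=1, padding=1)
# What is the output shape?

Input shape: (7, 5, 117, 104)
Output shape: (7, 5, 116, 103)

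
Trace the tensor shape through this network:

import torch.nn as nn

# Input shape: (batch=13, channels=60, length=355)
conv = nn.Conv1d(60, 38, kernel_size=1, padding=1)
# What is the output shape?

Input shape: (13, 60, 355)
Output shape: (13, 38, 357)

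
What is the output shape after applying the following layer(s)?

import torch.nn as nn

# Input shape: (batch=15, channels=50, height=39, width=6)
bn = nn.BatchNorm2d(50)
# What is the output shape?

Input shape: (15, 50, 39, 6)
Output shape: (15, 50, 39, 6)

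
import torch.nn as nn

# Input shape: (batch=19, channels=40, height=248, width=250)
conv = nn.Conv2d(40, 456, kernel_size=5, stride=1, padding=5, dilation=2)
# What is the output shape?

Input shape: (19, 40, 248, 250)
Output shape: (19, 456, 250, 252)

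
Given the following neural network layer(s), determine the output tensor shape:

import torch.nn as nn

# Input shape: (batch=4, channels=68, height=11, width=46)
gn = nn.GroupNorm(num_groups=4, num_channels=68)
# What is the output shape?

Input shape: (4, 68, 11, 46)
Output shape: (4, 68, 11, 46)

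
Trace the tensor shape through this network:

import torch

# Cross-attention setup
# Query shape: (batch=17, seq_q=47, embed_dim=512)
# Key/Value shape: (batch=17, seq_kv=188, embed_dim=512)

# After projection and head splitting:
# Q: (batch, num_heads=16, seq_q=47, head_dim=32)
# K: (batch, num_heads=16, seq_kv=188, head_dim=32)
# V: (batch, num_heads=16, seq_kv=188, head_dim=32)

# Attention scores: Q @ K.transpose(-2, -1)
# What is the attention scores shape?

Input shape: (17, 47, 512)
Output shape: (17, 16, 47, 188)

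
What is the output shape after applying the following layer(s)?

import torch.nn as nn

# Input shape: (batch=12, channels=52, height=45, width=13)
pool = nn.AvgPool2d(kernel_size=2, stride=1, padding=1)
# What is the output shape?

Input shape: (12, 52, 45, 13)
Output shape: (12, 52, 46, 14)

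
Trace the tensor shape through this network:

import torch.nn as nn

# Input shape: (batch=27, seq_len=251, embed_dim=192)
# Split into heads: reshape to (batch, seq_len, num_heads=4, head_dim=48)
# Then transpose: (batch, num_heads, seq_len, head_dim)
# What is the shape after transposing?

Input shape: (27, 251, 192)
  -> after reshape: (27, 251, 4, 48)
Output shape: (27, 4, 251, 48)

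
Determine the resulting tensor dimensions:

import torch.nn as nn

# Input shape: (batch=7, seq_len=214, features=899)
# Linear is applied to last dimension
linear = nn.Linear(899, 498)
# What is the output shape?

Input shape: (7, 214, 899)
Output shape: (7, 214, 498)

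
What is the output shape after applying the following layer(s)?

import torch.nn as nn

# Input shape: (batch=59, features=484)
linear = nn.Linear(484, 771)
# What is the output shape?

Input shape: (59, 484)
Output shape: (59, 771)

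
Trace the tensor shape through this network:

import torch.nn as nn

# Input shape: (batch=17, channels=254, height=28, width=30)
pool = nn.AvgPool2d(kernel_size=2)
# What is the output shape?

Input shape: (17, 254, 28, 30)
Output shape: (17, 254, 14, 15)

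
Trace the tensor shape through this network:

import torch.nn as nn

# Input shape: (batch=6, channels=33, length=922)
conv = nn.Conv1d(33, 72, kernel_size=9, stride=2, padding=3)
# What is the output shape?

Input shape: (6, 33, 922)
Output shape: (6, 72, 460)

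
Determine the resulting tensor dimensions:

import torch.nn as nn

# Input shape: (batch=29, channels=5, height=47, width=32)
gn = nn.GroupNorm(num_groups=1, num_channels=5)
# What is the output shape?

Input shape: (29, 5, 47, 32)
Output shape: (29, 5, 47, 32)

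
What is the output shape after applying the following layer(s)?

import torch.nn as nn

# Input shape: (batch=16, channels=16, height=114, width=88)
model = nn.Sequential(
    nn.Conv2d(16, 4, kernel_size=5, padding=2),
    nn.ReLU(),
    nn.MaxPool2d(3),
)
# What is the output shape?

Input shape: (16, 16, 114, 88)
  -> after Conv2d: (16, 4, 114, 88)
  -> after ReLU: (16, 4, 114, 88)
Output shape: (16, 4, 38, 29)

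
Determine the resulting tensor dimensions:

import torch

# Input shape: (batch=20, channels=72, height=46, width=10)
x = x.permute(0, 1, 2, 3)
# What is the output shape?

Input shape: (20, 72, 46, 10)
Output shape: (20, 72, 46, 10)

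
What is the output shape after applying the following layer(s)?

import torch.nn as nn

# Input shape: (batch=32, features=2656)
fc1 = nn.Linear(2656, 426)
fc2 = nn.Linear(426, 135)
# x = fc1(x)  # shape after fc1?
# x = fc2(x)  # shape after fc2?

Input shape: (32, 2656)
  -> after fc1: (32, 426)
Output shape: (32, 135)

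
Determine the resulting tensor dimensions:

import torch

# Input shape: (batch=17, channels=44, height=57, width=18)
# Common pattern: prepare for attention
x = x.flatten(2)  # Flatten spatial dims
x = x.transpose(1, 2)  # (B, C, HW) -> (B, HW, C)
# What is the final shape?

Input shape: (17, 44, 57, 18)
  -> after flatten(2): (17, 44, 1026)
Output shape: (17, 1026, 44)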